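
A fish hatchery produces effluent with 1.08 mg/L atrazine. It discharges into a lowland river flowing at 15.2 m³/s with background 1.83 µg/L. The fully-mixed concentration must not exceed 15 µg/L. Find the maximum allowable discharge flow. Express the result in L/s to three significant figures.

1.83 µg/L = 0.00183 mg/L.
15 µg/L = 0.015 mg/L.
Mass balance at complete mixing: C_std·(Q_w + Q_r) = Q_w·C_e + Q_r·C_b.
Rearranging, Q_w = Q_r·(C_std − C_b)/(C_e − C_std) = 15.2·(0.015 − 0.00183) / (1.08 − 0.015) = 0.188 m³/s.
= 188 L/s.

188 L/s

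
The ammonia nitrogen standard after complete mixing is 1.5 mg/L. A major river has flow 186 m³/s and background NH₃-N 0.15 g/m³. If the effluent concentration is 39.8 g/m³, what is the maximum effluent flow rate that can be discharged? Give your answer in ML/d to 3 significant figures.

566 ML/d

Mass balance at complete mixing: C_std·(Q_w + Q_r) = Q_w·C_e + Q_r·C_b.
Rearranging, Q_w = Q_r·(C_std − C_b)/(C_e − C_std) = 186·(1.5 − 0.15) / (39.8 − 1.5) = 6.556 m³/s.
= 566.5 ML/d.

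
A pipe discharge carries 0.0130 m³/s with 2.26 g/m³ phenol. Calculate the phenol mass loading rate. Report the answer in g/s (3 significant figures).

0.0294 g/s

Mass flux = Q·C = 0.013 m³/s × 2.26 g/m³ = 0.02938 g/s.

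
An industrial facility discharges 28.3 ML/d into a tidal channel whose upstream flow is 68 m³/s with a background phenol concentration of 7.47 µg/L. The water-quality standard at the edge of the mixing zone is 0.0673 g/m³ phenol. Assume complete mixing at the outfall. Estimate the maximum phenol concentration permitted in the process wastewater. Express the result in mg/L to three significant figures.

12.5 mg/L

28.3 ML/d = 0.3275 m³/s.
7.47 µg/L = 0.00747 mg/L.
Mass balance: 0.0673·68.33 = 0.3275·Cₑ + 68·0.00747.
Cₑ = (4.598 − 0.508) / 0.3275 = 12.49 mg/L.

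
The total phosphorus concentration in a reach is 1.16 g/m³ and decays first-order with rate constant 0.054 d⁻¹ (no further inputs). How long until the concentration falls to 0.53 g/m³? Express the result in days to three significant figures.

14.5 d

t = ln(C₀/C)/k = ln(1.16/0.53)/0.054 = 0.7833/0.054 = 14.51 d.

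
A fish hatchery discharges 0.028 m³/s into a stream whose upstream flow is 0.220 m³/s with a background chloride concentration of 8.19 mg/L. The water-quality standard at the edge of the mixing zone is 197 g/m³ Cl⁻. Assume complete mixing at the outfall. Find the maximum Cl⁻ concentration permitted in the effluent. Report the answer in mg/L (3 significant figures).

Mass balance: 197·0.248 = 0.028·Cₑ + 0.22·8.19.
Cₑ = (48.86 − 1.802) / 0.028 = 1681 mg/L.

1680 mg/L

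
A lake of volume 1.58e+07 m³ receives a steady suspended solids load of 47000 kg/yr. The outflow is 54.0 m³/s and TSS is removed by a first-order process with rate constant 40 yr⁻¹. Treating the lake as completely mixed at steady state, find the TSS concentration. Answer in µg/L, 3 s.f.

Outflow Q = 54.0 m³/s × 3.156e+07 s/yr = 1.704e+09 m³/yr.
Steady-state CSTR mass balance: W = Q·C + k·V·C, so C = W/(Q + kV).
Q + kV = 1.704e+09 + 40·1.58e+07 = 2.336e+09 m³/yr.
C = 47000/2.336e+09 = 2.012e-05 kg/m³ = 0.02012 mg/L = 20.12 µg/L.

20.1 µg/L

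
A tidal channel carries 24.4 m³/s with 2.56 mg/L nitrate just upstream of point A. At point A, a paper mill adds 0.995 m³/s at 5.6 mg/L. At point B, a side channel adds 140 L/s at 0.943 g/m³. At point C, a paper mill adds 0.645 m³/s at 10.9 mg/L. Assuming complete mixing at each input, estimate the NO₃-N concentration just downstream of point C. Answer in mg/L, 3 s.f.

After input A: C = (24.4·2.56 + 0.995·5.6) / 25.39 = 2.679 mg/L.
140 L/s = 0.14 m³/s.
After input B: C = (25.39·2.679 + 0.14·0.943) / 25.54 = 2.67 mg/L.
After input C: C = (25.54·2.67 + 0.645·10.9) / 26.18 = 2.872 mg/L.

2.87 mg/L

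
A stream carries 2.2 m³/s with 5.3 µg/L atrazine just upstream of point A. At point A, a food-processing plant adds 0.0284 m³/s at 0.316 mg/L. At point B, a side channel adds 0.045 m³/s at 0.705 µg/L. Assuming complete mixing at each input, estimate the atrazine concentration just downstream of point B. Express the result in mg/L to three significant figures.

5.3 µg/L = 0.0053 mg/L.
After input A: C = (2.2·0.0053 + 0.0284·0.316) / 2.228 = 0.00926 mg/L.
0.705 µg/L = 0.000705 mg/L.
After input B: C = (2.228·0.00926 + 0.045·0.000705) / 2.273 = 0.00909 mg/L.

0.00909 mg/L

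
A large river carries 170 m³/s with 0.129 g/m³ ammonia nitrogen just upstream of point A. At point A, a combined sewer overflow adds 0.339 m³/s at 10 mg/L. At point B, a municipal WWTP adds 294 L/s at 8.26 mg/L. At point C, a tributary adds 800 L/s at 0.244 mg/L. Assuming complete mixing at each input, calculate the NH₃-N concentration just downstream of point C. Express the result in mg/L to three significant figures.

After input A: C = (170·0.129 + 0.339·10) / 170.3 = 0.1486 mg/L.
294 L/s = 0.294 m³/s.
After input B: C = (170.3·0.1486 + 0.294·8.26) / 170.6 = 0.1626 mg/L.
800 L/s = 0.8 m³/s.
After input C: C = (170.6·0.1626 + 0.8·0.244) / 171.4 = 0.163 mg/L.

0.163 mg/L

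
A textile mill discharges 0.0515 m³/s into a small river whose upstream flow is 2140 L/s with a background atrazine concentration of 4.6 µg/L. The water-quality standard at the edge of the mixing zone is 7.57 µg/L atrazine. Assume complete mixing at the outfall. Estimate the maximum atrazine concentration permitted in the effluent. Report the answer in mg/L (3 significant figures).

2140 L/s = 2.14 m³/s.
4.6 µg/L = 0.0046 mg/L.
7.57 µg/L = 0.00757 mg/L.
Mass balance: 0.00757·2.192 = 0.0515·Cₑ + 2.14·0.0046.
Cₑ = (0.01659 − 0.009844) / 0.0515 = 0.131 mg/L.

0.131 mg/L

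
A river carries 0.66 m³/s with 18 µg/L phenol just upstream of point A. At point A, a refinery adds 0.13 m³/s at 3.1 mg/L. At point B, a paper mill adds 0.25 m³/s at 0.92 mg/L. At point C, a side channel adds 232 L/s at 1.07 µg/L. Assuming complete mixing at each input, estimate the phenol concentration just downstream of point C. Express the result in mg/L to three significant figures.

18 µg/L = 0.018 mg/L.
After input A: C = (0.66·0.018 + 0.13·3.1) / 0.79 = 0.5252 mg/L.
After input B: C = (0.79·0.5252 + 0.25·0.92) / 1.04 = 0.6201 mg/L.
232 L/s = 0.232 m³/s.
1.07 µg/L = 0.00107 mg/L.
After input C: C = (1.04·0.6201 + 0.232·0.00107) / 1.272 = 0.5072 mg/L.

0.507 mg/L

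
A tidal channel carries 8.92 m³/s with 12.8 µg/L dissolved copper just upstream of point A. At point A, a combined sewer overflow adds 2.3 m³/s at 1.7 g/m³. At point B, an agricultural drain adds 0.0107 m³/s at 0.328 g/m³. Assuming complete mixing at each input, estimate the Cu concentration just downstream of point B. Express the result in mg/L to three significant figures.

12.8 µg/L = 0.0128 mg/L.
After input A: C = (8.92·0.0128 + 2.3·1.7) / 11.22 = 0.3587 mg/L.
After input B: C = (11.22·0.3587 + 0.0107·0.328) / 11.23 = 0.3586 mg/L.

0.359 mg/L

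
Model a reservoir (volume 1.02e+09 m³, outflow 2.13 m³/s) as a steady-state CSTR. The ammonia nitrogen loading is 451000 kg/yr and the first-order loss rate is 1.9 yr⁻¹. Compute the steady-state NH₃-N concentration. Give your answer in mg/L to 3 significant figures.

Outflow Q = 2.13 m³/s × 3.156e+07 s/yr = 6.722e+07 m³/yr.
Steady-state CSTR mass balance: W = Q·C + k·V·C, so C = W/(Q + kV).
Q + kV = 6.722e+07 + 1.9·1.02e+09 = 2.005e+09 m³/yr.
C = 451000/2.005e+09 = 0.0002249 kg/m³ = 0.2249 mg/L.

0.225 mg/L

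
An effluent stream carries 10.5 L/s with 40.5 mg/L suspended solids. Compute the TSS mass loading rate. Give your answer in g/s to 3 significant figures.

10.5 L/s = 0.0105 m³/s.
Mass flux = Q·C = 0.0105 m³/s × 40.5 g/m³ = 0.4253 g/s.

0.425 g/s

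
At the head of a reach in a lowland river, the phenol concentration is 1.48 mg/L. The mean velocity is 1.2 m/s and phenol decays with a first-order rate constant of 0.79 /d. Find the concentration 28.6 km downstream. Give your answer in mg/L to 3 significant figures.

Travel time t = 28.6 km / 1.2 m/s = 2.86e+04/1.2 = 2.383e+04 s = 0.2758 d.
First-order decay: C = 1.48·exp(−0.79·0.2758) = 1.48·0.8042 = 1.19 mg/L.

1.19 mg/L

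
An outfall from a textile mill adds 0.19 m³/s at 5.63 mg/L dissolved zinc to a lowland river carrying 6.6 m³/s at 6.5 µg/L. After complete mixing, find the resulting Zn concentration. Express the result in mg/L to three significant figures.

6.5 µg/L = 0.0065 mg/L.
Conservation of mass across the mixing zone: C = (0.19·5.63 + 6.6·0.0065) / (0.19 + 6.6) = 1.113/6.79 = 0.1639 mg/L.

0.164 mg/L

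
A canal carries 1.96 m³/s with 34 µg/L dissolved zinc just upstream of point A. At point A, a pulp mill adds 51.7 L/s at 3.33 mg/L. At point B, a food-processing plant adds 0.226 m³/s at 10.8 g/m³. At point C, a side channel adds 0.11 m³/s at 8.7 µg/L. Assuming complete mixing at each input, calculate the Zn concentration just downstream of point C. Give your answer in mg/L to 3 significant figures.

1.14 mg/L

34 µg/L = 0.034 mg/L.
51.7 L/s = 0.0517 m³/s.
After input A: C = (1.96·0.034 + 0.0517·3.33) / 2.012 = 0.1187 mg/L.
After input B: C = (2.012·0.1187 + 0.226·10.8) / 2.238 = 1.197 mg/L.
8.7 µg/L = 0.0087 mg/L.
After input C: C = (2.238·1.197 + 0.11·0.0087) / 2.348 = 1.142 mg/L.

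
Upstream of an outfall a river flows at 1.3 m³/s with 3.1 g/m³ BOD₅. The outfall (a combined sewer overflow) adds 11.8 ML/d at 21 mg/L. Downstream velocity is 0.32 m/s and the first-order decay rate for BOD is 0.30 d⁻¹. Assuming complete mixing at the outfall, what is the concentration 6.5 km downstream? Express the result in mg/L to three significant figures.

4.47 mg/L

11.8 ML/d = 0.1366 m³/s.
After complete mixing, C₀ = (0.1366·21 + 1.3·3.1) / 1.437 = 4.802 mg/L.
Travel time t = 6500 m / 0.32 m/s = 2.031e+04 s = 0.2351 d.
C = 4.802·exp(−0.30·0.2351) = 4.802·0.9319 = 4.475 mg/L.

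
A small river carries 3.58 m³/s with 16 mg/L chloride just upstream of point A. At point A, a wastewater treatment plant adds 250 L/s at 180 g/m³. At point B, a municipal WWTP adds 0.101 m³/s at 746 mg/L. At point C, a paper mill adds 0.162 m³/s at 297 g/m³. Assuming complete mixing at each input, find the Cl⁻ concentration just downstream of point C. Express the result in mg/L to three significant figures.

250 L/s = 0.25 m³/s.
After input A: C = (3.58·16 + 0.25·180) / 3.83 = 26.7 mg/L.
After input B: C = (3.83·26.7 + 0.101·746) / 3.931 = 45.19 mg/L.
After input C: C = (3.931·45.19 + 0.162·297) / 4.093 = 55.15 mg/L.

55.2 mg/L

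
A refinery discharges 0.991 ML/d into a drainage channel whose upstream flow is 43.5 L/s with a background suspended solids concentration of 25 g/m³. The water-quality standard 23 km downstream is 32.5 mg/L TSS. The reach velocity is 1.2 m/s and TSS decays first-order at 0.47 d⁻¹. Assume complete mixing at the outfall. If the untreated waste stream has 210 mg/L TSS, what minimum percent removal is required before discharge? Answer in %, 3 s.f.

0.991 ML/d = 0.01147 m³/s.
43.5 L/s = 0.0435 m³/s.
Travel time to the compliance point: t = 2.3e+04/1.2 = 1.917e+04 s = 0.2218 d; decay factor exp(−0.47·0.2218) = 0.901.
So the concentration just after mixing may be at most 32.5/0.901 = 36.07 mg/L.
Mass balance: 36.07·0.05497 = 0.01147·Cₑ + 0.0435·25.
Cₑ = (1.983 − 1.088) / 0.01147 = 78.06 mg/L.
Required removal = 1 − 78.06/210 = 62.83 %.

62.8 %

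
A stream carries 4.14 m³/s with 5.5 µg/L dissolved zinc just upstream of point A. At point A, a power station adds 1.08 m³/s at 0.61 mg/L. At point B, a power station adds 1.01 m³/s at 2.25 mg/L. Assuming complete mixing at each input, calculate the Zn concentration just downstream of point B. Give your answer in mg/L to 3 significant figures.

0.474 mg/L

5.5 µg/L = 0.0055 mg/L.
After input A: C = (4.14·0.0055 + 1.08·0.61) / 5.22 = 0.1306 mg/L.
After input B: C = (5.22·0.1306 + 1.01·2.25) / 6.23 = 0.4742 mg/L.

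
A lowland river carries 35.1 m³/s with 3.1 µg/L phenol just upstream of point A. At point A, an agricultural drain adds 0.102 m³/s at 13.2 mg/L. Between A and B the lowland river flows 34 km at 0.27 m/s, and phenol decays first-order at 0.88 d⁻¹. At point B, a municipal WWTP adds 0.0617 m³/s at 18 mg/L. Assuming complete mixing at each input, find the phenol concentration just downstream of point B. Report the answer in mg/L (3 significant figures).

3.1 µg/L = 0.0031 mg/L.
After input A: C = (35.1·0.0031 + 0.102·13.2) / 35.2 = 0.04134 mg/L.
Over the 34 km reach to input B (t = 1.259e+05 s = 1.457 d), decay gives C = 0.04134·exp(−0.88·1.457) = 0.01146 mg/L.
After input B: C = (35.2·0.01146 + 0.0617·18) / 35.26 = 0.04294 mg/L.

0.0429 mg/L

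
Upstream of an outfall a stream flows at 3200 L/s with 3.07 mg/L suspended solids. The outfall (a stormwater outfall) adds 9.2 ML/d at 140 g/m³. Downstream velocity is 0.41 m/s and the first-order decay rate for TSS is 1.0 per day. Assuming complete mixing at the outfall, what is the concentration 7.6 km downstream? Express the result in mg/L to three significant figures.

6.04 mg/L

9.2 ML/d = 0.1065 m³/s.
3200 L/s = 3.2 m³/s.
After complete mixing, C₀ = (0.1065·140 + 3.2·3.07) / 3.306 = 7.48 mg/L.
Travel time t = 7600 m / 0.41 m/s = 1.854e+04 s = 0.2145 d.
C = 7.48·exp(−1.0·0.2145) = 7.48·0.8069 = 6.035 mg/L.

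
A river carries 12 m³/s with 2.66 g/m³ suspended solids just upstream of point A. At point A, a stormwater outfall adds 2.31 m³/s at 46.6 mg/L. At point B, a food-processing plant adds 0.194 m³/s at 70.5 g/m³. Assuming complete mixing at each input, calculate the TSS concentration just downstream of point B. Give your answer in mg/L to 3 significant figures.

10.6 mg/L

After input A: C = (12·2.66 + 2.31·46.6) / 14.31 = 9.753 mg/L.
After input B: C = (14.31·9.753 + 0.194·70.5) / 14.5 = 10.57 mg/L.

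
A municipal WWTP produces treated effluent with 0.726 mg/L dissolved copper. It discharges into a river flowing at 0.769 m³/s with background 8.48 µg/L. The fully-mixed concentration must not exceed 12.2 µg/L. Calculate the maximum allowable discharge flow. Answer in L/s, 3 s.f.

8.48 µg/L = 0.00848 mg/L.
12.2 µg/L = 0.0122 mg/L.
Mass balance at complete mixing: C_std·(Q_w + Q_r) = Q_w·C_e + Q_r·C_b.
Rearranging, Q_w = Q_r·(C_std − C_b)/(C_e − C_std) = 0.769·(0.0122 − 0.00848) / (0.726 − 0.0122) = 0.004008 m³/s.
= 4.008 L/s.

4.01 L/s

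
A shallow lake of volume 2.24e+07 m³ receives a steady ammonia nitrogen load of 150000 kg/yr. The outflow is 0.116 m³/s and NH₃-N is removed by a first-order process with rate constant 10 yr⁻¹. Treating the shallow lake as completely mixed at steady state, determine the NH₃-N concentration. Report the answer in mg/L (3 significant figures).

0.659 mg/L

Outflow Q = 0.116 m³/s × 3.156e+07 s/yr = 3.661e+06 m³/yr.
Steady-state CSTR mass balance: W = Q·C + k·V·C, so C = W/(Q + kV).
Q + kV = 3.661e+06 + 10·2.24e+07 = 2.277e+08 m³/yr.
C = 150000/2.277e+08 = 0.0006589 kg/m³ = 0.6589 mg/L.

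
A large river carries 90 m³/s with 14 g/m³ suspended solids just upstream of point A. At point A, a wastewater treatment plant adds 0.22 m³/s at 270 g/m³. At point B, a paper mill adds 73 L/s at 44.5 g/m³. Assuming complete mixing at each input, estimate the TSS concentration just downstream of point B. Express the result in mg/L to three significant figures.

After input A: C = (90·14 + 0.22·270) / 90.22 = 14.62 mg/L.
73 L/s = 0.073 m³/s.
After input B: C = (90.22·14.62 + 0.073·44.5) / 90.29 = 14.65 mg/L.

14.6 mg/L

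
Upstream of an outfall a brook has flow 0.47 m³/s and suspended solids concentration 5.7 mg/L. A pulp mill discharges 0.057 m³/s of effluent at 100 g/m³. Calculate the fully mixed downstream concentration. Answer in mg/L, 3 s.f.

By mass balance at complete mixing, C = (0.057·100 + 0.47·5.7) / (0.057 + 0.47) = 8.379/0.527 = 15.9 mg/L.

15.9 mg/L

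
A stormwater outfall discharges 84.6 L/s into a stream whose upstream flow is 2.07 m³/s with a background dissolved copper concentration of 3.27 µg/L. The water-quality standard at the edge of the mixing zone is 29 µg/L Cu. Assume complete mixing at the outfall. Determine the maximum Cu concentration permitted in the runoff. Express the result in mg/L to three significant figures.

0.659 mg/L

84.6 L/s = 0.0846 m³/s.
3.27 µg/L = 0.00327 mg/L.
29 µg/L = 0.029 mg/L.
Mass balance: 0.029·2.155 = 0.0846·Cₑ + 2.07·0.00327.
Cₑ = (0.06248 − 0.006769) / 0.0846 = 0.6586 mg/L.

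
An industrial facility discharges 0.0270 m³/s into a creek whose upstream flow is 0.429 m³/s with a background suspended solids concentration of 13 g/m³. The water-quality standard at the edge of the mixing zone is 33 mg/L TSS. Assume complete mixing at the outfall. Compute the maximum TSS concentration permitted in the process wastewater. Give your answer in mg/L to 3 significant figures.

351 mg/L

Mass balance: 33·0.456 = 0.027·Cₑ + 0.429·13.
Cₑ = (15.05 − 5.577) / 0.027 = 350.8 mg/L.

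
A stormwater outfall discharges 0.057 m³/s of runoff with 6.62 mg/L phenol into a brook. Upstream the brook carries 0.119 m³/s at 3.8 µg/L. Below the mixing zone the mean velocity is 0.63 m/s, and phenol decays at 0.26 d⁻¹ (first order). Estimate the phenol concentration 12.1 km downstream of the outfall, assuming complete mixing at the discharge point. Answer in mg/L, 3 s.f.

2.03 mg/L

3.8 µg/L = 0.0038 mg/L.
After complete mixing, C₀ = (0.057·6.62 + 0.119·0.0038) / 0.176 = 2.147 mg/L.
Travel time t = 1.21e+04 m / 0.63 m/s = 1.921e+04 s = 0.2223 d.
C = 2.147·exp(−0.26·0.2223) = 2.147·0.9438 = 2.026 mg/L.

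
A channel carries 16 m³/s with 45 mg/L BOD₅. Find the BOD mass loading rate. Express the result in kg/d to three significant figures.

Mass flux = Q·C = 16 m³/s × 45 g/m³ = 720 g/s.
= 720 g/s × 86.4 = 6.221e+04 kg/d.

62200 kg/d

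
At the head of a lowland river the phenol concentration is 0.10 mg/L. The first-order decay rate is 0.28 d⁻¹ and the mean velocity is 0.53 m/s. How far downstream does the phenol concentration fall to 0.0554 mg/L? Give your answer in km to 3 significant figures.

96.6 km

From C = C₀·e^(−kt), t = ln(C₀/C)/k = ln(0.10/0.0554)/0.28 = 0.5906/0.28 = 2.109 d.
Distance = v·t = 0.53 m/s × 1.822e+05 s = 9.659e+04 m = 96.59 km.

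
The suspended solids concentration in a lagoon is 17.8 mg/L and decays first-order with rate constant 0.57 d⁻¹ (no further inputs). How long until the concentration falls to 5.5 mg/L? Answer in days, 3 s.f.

2.06 d

t = ln(C₀/C)/k = ln(17.8/5.5)/0.57 = 1.174/0.57 = 2.06 d.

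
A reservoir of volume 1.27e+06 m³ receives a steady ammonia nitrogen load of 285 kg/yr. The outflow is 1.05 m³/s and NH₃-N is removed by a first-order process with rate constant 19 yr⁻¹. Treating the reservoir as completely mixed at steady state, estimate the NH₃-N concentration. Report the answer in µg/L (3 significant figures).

4.98 µg/L

Outflow Q = 1.05 m³/s × 3.156e+07 s/yr = 3.314e+07 m³/yr.
Steady-state CSTR mass balance: W = Q·C + k·V·C, so C = W/(Q + kV).
Q + kV = 3.314e+07 + 19·1.27e+06 = 5.727e+07 m³/yr.
C = 285/5.727e+07 = 4.977e-06 kg/m³ = 0.004977 mg/L = 4.977 µg/L.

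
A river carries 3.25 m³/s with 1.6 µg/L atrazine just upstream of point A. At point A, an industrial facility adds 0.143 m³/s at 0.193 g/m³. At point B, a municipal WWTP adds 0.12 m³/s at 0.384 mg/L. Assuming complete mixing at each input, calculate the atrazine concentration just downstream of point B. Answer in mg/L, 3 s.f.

1.6 µg/L = 0.0016 mg/L.
After input A: C = (3.25·0.0016 + 0.143·0.193) / 3.393 = 0.009667 mg/L.
After input B: C = (3.393·0.009667 + 0.12·0.384) / 3.513 = 0.02245 mg/L.

0.0225 mg/L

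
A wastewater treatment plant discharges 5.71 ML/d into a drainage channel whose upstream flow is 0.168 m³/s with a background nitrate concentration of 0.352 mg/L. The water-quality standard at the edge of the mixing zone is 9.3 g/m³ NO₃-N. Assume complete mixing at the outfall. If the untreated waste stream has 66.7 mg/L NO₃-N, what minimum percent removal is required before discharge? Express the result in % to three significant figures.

52.0 %

5.71 ML/d = 0.06609 m³/s.
Mass balance: 9.3·0.2341 = 0.06609·Cₑ + 0.168·0.352.
Cₑ = (2.177 − 0.05914) / 0.06609 = 32.05 mg/L.
Required removal = 1 − 32.05/66.7 = 51.95 %.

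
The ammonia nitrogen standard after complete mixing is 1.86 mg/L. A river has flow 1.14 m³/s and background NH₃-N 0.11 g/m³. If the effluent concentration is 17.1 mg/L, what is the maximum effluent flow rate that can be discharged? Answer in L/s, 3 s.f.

Mass balance at complete mixing: C_std·(Q_w + Q_r) = Q_w·C_e + Q_r·C_b.
Rearranging, Q_w = Q_r·(C_std − C_b)/(C_e − C_std) = 1.14·(1.86 − 0.11) / (17.1 − 1.86) = 0.1309 m³/s.
= 130.9 L/s.

131 L/s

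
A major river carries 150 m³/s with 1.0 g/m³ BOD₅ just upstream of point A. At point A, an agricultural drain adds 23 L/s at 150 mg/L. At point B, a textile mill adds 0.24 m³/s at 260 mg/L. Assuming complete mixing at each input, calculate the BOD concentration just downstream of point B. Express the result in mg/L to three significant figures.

1.44 mg/L

23 L/s = 0.023 m³/s.
After input A: C = (150·1 + 0.023·150) / 150 = 1.023 mg/L.
After input B: C = (150·1.023 + 0.24·260) / 150.3 = 1.436 mg/L.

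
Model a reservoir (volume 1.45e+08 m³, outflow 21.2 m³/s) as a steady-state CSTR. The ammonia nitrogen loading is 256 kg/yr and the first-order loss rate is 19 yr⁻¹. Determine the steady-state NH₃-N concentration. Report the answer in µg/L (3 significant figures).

Outflow Q = 21.2 m³/s × 3.156e+07 s/yr = 6.69e+08 m³/yr.
Steady-state CSTR mass balance: W = Q·C + k·V·C, so C = W/(Q + kV).
Q + kV = 6.69e+08 + 19·1.45e+08 = 3.424e+09 m³/yr.
C = 256/3.424e+09 = 7.477e-08 kg/m³ = 7.477e-05 mg/L = 0.07477 µg/L.

0.0748 µg/L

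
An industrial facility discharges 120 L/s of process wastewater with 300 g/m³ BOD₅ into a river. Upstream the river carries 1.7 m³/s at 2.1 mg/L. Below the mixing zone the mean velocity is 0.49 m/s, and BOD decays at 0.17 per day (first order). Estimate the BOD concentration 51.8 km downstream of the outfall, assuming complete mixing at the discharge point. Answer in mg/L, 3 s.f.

120 L/s = 0.12 m³/s.
After complete mixing, C₀ = (0.12·300 + 1.7·2.1) / 1.82 = 21.74 mg/L.
Travel time t = 5.18e+04 m / 0.49 m/s = 1.057e+05 s = 1.224 d.
C = 21.74·exp(−0.17·1.224) = 21.74·0.8122 = 17.66 mg/L.

17.7 mg/L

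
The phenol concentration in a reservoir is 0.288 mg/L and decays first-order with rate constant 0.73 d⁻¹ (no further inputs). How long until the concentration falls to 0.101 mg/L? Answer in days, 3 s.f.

t = ln(C₀/C)/k = ln(0.288/0.101)/0.73 = 1.048/0.73 = 1.435 d.

1.44 d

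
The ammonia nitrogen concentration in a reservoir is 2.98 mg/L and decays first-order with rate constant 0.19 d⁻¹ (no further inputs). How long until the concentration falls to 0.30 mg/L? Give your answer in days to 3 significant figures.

t = ln(C₀/C)/k = ln(2.98/0.30)/0.19 = 2.296/0.19 = 12.08 d.

12.1 d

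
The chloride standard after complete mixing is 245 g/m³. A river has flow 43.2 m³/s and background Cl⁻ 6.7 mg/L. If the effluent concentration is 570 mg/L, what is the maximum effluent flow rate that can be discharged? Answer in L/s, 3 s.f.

31700 L/s

Mass balance at complete mixing: C_std·(Q_w + Q_r) = Q_w·C_e + Q_r·C_b.
Rearranging, Q_w = Q_r·(C_std − C_b)/(C_e − C_std) = 43.2·(245 − 6.7) / (570 − 245) = 31.68 m³/s.
= 3.168e+04 L/s.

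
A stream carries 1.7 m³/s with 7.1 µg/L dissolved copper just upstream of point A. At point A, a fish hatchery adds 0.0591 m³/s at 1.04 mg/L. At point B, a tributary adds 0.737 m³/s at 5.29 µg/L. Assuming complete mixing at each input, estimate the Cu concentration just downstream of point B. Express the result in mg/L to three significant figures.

7.1 µg/L = 0.0071 mg/L.
After input A: C = (1.7·0.0071 + 0.0591·1.04) / 1.759 = 0.0418 mg/L.
5.29 µg/L = 0.00529 mg/L.
After input B: C = (1.759·0.0418 + 0.737·0.00529) / 2.496 = 0.03102 mg/L.

0.0310 mg/L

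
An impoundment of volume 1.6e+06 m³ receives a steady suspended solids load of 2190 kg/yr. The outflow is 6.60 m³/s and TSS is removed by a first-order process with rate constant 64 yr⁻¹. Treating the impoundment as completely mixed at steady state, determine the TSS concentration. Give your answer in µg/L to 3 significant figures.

7.05 µg/L

Outflow Q = 6.60 m³/s × 3.156e+07 s/yr = 2.083e+08 m³/yr.
Steady-state CSTR mass balance: W = Q·C + k·V·C, so C = W/(Q + kV).
Q + kV = 2.083e+08 + 64·1.6e+06 = 3.107e+08 m³/yr.
C = 2190/3.107e+08 = 7.049e-06 kg/m³ = 0.007049 mg/L = 7.049 µg/L.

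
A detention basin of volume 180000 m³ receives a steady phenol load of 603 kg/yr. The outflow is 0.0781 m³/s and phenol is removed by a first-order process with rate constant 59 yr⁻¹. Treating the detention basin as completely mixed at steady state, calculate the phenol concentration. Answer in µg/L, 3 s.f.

Outflow Q = 0.0781 m³/s × 3.156e+07 s/yr = 2.465e+06 m³/yr.
Steady-state CSTR mass balance: W = Q·C + k·V·C, so C = W/(Q + kV).
Q + kV = 2.465e+06 + 59·180000 = 1.308e+07 m³/yr.
C = 603/1.308e+07 = 4.608e-05 kg/m³ = 0.04608 mg/L = 46.08 µg/L.

46.1 µg/L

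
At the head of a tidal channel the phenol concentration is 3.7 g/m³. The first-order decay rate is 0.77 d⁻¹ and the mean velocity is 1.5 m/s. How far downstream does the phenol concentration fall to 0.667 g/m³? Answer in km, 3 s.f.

288 km

From C = C₀·e^(−kt), t = ln(C₀/C)/k = ln(3.7/0.667)/0.77 = 1.713/0.77 = 2.225 d.
Distance = v·t = 1.5 m/s × 1.922e+05 s = 2.884e+05 m = 288.4 km.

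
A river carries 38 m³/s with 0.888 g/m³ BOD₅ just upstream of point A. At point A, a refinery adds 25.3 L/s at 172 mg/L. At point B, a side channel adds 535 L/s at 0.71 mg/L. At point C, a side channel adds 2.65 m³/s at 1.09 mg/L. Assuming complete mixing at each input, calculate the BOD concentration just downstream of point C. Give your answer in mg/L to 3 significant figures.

25.3 L/s = 0.0253 m³/s.
After input A: C = (38·0.888 + 0.0253·172) / 38.03 = 1.002 mg/L.
535 L/s = 0.535 m³/s.
After input B: C = (38.03·1.002 + 0.535·0.71) / 38.56 = 0.9978 mg/L.
After input C: C = (38.56·0.9978 + 2.65·1.09) / 41.21 = 1.004 mg/L.

1.00 mg/L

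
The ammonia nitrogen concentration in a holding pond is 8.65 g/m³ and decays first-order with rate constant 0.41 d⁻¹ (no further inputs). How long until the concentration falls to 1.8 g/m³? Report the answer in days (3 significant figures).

3.83 d

t = ln(C₀/C)/k = ln(8.65/1.8)/0.41 = 1.57/0.41 = 3.829 d.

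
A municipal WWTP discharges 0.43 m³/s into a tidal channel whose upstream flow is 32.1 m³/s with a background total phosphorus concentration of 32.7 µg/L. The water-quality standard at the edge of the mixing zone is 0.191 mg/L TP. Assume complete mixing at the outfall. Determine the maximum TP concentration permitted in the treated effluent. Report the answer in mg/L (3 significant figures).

12.0 mg/L

32.7 µg/L = 0.0327 mg/L.
Mass balance: 0.191·32.53 = 0.43·Cₑ + 32.1·0.0327.
Cₑ = (6.213 − 1.05) / 0.43 = 12.01 mg/L.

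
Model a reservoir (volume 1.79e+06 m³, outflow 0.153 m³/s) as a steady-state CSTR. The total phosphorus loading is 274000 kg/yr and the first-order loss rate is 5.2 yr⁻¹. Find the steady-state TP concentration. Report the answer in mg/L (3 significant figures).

19.4 mg/L

Outflow Q = 0.153 m³/s × 3.156e+07 s/yr = 4.828e+06 m³/yr.
Steady-state CSTR mass balance: W = Q·C + k·V·C, so C = W/(Q + kV).
Q + kV = 4.828e+06 + 5.2·1.79e+06 = 1.414e+07 m³/yr.
C = 274000/1.414e+07 = 0.01938 kg/m³ = 19.38 mg/L.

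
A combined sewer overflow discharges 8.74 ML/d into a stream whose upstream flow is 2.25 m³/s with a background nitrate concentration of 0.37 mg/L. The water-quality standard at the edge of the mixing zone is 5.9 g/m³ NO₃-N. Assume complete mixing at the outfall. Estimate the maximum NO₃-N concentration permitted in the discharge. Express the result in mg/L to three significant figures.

8.74 ML/d = 0.1012 m³/s.
Mass balance: 5.9·2.351 = 0.1012·Cₑ + 2.25·0.37.
Cₑ = (13.87 − 0.8325) / 0.1012 = 128.9 mg/L.

129 mg/L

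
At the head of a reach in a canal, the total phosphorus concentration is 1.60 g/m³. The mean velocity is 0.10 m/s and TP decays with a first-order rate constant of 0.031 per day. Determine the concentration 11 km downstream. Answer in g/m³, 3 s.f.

1.54 g/m³

Travel time t = 11 km / 0.10 m/s = 1.1e+04/0.10 = 1.1e+05 s = 1.273 d.
First-order decay: C = 1.60·exp(−0.031·1.273) = 1.60·0.9613 = 1.538 g/m³.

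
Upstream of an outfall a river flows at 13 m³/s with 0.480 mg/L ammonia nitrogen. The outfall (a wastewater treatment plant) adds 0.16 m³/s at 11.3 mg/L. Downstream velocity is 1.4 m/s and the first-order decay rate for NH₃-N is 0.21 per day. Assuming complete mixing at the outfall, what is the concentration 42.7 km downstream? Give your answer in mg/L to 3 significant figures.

0.568 mg/L

After complete mixing, C₀ = (0.16·11.3 + 13·0.48) / 13.16 = 0.6116 mg/L.
Travel time t = 4.27e+04 m / 1.4 m/s = 3.05e+04 s = 0.353 d.
C = 0.6116·exp(−0.21·0.353) = 0.6116·0.9285 = 0.5679 mg/L.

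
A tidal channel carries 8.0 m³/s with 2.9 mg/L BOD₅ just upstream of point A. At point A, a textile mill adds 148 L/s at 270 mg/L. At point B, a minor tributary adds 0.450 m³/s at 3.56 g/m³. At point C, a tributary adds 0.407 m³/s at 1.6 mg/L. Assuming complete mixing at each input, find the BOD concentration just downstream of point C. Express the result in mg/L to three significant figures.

7.26 mg/L

148 L/s = 0.148 m³/s.
After input A: C = (8·2.9 + 0.148·270) / 8.148 = 7.752 mg/L.
After input B: C = (8.148·7.752 + 0.45·3.56) / 8.598 = 7.532 mg/L.
After input C: C = (8.598·7.532 + 0.407·1.6) / 9.005 = 7.264 mg/L.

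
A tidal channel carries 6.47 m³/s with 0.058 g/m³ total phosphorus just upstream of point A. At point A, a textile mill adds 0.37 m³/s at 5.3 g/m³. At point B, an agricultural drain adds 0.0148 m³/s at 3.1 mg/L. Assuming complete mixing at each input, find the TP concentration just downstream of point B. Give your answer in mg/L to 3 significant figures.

0.348 mg/L

After input A: C = (6.47·0.058 + 0.37·5.3) / 6.84 = 0.3416 mg/L.
After input B: C = (6.84·0.3416 + 0.0148·3.1) / 6.855 = 0.3475 mg/L.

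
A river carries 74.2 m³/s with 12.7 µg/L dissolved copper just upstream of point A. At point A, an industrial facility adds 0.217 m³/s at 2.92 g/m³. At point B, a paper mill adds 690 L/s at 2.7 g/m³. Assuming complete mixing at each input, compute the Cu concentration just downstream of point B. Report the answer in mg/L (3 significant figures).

0.0458 mg/L

12.7 µg/L = 0.0127 mg/L.
After input A: C = (74.2·0.0127 + 0.217·2.92) / 74.42 = 0.02118 mg/L.
690 L/s = 0.69 m³/s.
After input B: C = (74.42·0.02118 + 0.69·2.7) / 75.11 = 0.04579 mg/L.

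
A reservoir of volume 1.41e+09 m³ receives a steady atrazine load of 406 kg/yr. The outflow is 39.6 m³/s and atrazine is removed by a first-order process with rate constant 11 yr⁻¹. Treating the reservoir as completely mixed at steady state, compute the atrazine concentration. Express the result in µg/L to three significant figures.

0.0242 µg/L

Outflow Q = 39.6 m³/s × 3.156e+07 s/yr = 1.25e+09 m³/yr.
Steady-state CSTR mass balance: W = Q·C + k·V·C, so C = W/(Q + kV).
Q + kV = 1.25e+09 + 11·1.41e+09 = 1.676e+10 m³/yr.
C = 406/1.676e+10 = 2.422e-08 kg/m³ = 2.422e-05 mg/L = 0.02422 µg/L.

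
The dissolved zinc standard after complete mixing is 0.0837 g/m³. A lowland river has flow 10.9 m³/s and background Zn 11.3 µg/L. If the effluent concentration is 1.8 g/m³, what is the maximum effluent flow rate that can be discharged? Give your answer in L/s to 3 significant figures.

11.3 µg/L = 0.0113 mg/L.
Mass balance at complete mixing: C_std·(Q_w + Q_r) = Q_w·C_e + Q_r·C_b.
Rearranging, Q_w = Q_r·(C_std − C_b)/(C_e − C_std) = 10.9·(0.0837 − 0.0113) / (1.8 − 0.0837) = 0.4598 m³/s.
= 459.8 L/s.

460 L/s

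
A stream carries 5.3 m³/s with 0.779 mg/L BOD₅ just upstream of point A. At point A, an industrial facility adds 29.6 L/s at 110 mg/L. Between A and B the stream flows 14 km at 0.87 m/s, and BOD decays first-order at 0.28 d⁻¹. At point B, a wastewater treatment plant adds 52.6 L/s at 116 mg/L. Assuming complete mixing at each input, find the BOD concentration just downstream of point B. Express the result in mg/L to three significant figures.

2.44 mg/L

29.6 L/s = 0.0296 m³/s.
After input A: C = (5.3·0.779 + 0.0296·110) / 5.33 = 1.386 mg/L.
Over the 14 km reach to input B (t = 1.609e+04 s = 0.1862 d), decay gives C = 1.386·exp(−0.28·0.1862) = 1.315 mg/L.
52.6 L/s = 0.0526 m³/s.
After input B: C = (5.33·1.315 + 0.0526·116) / 5.382 = 2.436 mg/L.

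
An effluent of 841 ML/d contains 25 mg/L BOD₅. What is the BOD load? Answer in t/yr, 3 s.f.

7680 t/yr

841 ML/d = 9.734 m³/s.
Mass flux = Q·C = 9.734 m³/s × 25 g/m³ = 243.3 g/s.
= 243.3 g/s × 31.56 = 7679 t/yr.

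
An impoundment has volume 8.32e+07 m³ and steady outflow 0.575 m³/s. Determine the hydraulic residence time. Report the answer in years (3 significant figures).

4.59 yr

Q = 0.575 m³/s × 3.156e+07 s/yr = 1.815e+07 m³/yr.
Hydraulic residence time τ = V/Q = 8.32e+07/1.815e+07 = 4.585 yr.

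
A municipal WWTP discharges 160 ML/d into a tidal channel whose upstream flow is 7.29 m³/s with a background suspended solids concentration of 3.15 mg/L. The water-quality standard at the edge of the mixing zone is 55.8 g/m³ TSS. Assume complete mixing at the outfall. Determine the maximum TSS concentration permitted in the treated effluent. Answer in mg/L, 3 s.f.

160 ML/d = 1.852 m³/s.
Mass balance: 55.8·9.142 = 1.852·Cₑ + 7.29·3.15.
Cₑ = (510.1 − 22.96) / 1.852 = 263.1 mg/L.

263 mg/L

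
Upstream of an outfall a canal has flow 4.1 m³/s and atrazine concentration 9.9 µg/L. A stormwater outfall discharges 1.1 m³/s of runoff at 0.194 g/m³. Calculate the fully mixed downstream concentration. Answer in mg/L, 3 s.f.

0.0488 mg/L

9.9 µg/L = 0.0099 mg/L.
Flow-weighted mixing gives C = (1.1·0.194 + 4.1·0.0099) / (1.1 + 4.1) = 0.254/5.2 = 0.04884 mg/L.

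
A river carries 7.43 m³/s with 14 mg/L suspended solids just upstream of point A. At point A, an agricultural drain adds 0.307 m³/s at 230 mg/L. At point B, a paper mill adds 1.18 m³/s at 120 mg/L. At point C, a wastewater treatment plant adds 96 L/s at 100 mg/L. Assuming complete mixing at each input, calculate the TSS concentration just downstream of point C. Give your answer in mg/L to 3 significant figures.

36.2 mg/L

After input A: C = (7.43·14 + 0.307·230) / 7.737 = 22.57 mg/L.
After input B: C = (7.737·22.57 + 1.18·120) / 8.917 = 35.46 mg/L.
96 L/s = 0.096 m³/s.
After input C: C = (8.917·35.46 + 0.096·100) / 9.013 = 36.15 mg/L.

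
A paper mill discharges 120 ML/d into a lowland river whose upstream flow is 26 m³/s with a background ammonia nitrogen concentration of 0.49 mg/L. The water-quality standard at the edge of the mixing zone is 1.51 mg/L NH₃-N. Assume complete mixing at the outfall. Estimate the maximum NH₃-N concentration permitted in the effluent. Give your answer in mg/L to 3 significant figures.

20.6 mg/L

120 ML/d = 1.389 m³/s.
Mass balance: 1.51·27.39 = 1.389·Cₑ + 26·0.49.
Cₑ = (41.36 − 12.74) / 1.389 = 20.6 mg/L.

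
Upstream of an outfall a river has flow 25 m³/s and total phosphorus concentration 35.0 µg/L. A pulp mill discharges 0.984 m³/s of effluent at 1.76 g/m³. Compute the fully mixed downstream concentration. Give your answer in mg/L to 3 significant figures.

35.0 µg/L = 0.035 mg/L.
Conservation of mass across the mixing zone: C = (0.984·1.76 + 25·0.035) / (0.984 + 25) = 2.607/25.98 = 0.1003 mg/L.

0.100 mg/L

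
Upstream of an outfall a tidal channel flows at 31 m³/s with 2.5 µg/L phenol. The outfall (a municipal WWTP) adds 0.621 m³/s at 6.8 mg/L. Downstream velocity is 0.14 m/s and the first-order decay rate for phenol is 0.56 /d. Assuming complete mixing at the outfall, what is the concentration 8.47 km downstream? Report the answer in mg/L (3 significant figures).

2.5 µg/L = 0.0025 mg/L.
After complete mixing, C₀ = (0.621·6.8 + 31·0.0025) / 31.62 = 0.136 mg/L.
Travel time t = 8470 m / 0.14 m/s = 6.05e+04 s = 0.7002 d.
C = 0.136·exp(−0.56·0.7002) = 0.136·0.6756 = 0.09188 mg/L.

0.0919 mg/L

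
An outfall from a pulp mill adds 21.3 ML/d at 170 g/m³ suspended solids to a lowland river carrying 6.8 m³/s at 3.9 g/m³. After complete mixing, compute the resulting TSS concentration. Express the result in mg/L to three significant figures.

9.71 mg/L

21.3 ML/d = 0.2465 m³/s.
Conservation of mass across the mixing zone: C = (0.2465·170 + 6.8·3.9) / (0.2465 + 6.8) = 68.43/7.047 = 9.711 mg/L.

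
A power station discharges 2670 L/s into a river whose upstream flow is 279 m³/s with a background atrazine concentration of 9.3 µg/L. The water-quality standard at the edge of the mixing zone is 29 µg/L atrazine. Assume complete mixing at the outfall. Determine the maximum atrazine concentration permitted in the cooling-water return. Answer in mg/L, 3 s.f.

2.09 mg/L

2670 L/s = 2.67 m³/s.
9.3 µg/L = 0.0093 mg/L.
29 µg/L = 0.029 mg/L.
Mass balance: 0.029·281.7 = 2.67·Cₑ + 279·0.0093.
Cₑ = (8.168 − 2.595) / 2.67 = 2.088 mg/L.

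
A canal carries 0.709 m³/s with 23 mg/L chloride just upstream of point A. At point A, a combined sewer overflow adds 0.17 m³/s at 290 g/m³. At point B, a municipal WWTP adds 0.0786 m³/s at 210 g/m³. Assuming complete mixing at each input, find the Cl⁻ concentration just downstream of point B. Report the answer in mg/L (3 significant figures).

85.7 mg/L

After input A: C = (0.709·23 + 0.17·290) / 0.879 = 74.64 mg/L.
After input B: C = (0.879·74.64 + 0.0786·210) / 0.9576 = 85.75 mg/L.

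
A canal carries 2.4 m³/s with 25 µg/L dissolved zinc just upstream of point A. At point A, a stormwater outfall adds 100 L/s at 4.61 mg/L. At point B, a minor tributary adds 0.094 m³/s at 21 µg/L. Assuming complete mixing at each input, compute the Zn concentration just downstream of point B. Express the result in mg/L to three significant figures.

0.202 mg/L

25 µg/L = 0.025 mg/L.
100 L/s = 0.1 m³/s.
After input A: C = (2.4·0.025 + 0.1·4.61) / 2.5 = 0.2084 mg/L.
21 µg/L = 0.021 mg/L.
After input B: C = (2.5·0.2084 + 0.094·0.021) / 2.594 = 0.2016 mg/L.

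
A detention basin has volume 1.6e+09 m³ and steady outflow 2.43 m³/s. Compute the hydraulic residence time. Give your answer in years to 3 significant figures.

20.9 yr

Q = 2.43 m³/s × 3.156e+07 s/yr = 7.668e+07 m³/yr.
Hydraulic residence time τ = V/Q = 1.6e+09/7.668e+07 = 20.86 yr.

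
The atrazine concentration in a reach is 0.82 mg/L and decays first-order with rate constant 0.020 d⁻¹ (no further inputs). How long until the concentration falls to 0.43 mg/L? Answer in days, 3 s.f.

32.3 d

t = ln(C₀/C)/k = ln(0.82/0.43)/0.020 = 0.6455/0.020 = 32.28 d.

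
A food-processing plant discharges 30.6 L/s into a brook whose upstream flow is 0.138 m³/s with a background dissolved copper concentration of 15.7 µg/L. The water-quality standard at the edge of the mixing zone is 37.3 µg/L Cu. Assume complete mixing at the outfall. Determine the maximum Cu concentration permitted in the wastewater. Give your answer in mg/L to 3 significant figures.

30.6 L/s = 0.0306 m³/s.
15.7 µg/L = 0.0157 mg/L.
37.3 µg/L = 0.0373 mg/L.
Mass balance: 0.0373·0.1686 = 0.0306·Cₑ + 0.138·0.0157.
Cₑ = (0.006289 − 0.002167) / 0.0306 = 0.1347 mg/L.

0.135 mg/L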